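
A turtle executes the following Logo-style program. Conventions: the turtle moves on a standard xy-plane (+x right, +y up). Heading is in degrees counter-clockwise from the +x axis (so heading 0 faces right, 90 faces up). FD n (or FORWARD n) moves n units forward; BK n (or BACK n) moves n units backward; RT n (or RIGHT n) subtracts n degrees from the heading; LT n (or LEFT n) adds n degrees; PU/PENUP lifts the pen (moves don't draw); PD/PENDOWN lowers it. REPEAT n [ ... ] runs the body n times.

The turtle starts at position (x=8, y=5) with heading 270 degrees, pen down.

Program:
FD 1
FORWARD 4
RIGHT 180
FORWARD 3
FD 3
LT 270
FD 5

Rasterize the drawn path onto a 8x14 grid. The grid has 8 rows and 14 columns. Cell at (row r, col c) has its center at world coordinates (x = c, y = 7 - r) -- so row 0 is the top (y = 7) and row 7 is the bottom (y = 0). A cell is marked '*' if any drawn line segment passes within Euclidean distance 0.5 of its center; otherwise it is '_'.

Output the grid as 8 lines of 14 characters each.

Answer: ______________
________******
________*_____
________*_____
________*_____
________*_____
________*_____
________*_____

Derivation:
Segment 0: (8,5) -> (8,4)
Segment 1: (8,4) -> (8,0)
Segment 2: (8,0) -> (8,3)
Segment 3: (8,3) -> (8,6)
Segment 4: (8,6) -> (13,6)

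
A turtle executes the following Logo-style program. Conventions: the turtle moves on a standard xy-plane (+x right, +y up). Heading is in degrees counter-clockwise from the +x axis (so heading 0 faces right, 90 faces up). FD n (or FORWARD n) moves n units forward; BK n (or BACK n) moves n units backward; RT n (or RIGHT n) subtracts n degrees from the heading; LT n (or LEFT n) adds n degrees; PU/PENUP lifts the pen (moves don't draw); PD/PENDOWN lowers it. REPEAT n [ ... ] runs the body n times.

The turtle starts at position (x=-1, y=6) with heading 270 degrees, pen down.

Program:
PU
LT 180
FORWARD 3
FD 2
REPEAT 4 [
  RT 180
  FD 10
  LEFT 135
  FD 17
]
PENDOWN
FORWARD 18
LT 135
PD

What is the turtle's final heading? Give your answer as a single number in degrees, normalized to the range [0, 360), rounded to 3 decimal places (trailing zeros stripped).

Executing turtle program step by step:
Start: pos=(-1,6), heading=270, pen down
PU: pen up
LT 180: heading 270 -> 90
FD 3: (-1,6) -> (-1,9) [heading=90, move]
FD 2: (-1,9) -> (-1,11) [heading=90, move]
REPEAT 4 [
  -- iteration 1/4 --
  RT 180: heading 90 -> 270
  FD 10: (-1,11) -> (-1,1) [heading=270, move]
  LT 135: heading 270 -> 45
  FD 17: (-1,1) -> (11.021,13.021) [heading=45, move]
  -- iteration 2/4 --
  RT 180: heading 45 -> 225
  FD 10: (11.021,13.021) -> (3.95,5.95) [heading=225, move]
  LT 135: heading 225 -> 0
  FD 17: (3.95,5.95) -> (20.95,5.95) [heading=0, move]
  -- iteration 3/4 --
  RT 180: heading 0 -> 180
  FD 10: (20.95,5.95) -> (10.95,5.95) [heading=180, move]
  LT 135: heading 180 -> 315
  FD 17: (10.95,5.95) -> (22.971,-6.071) [heading=315, move]
  -- iteration 4/4 --
  RT 180: heading 315 -> 135
  FD 10: (22.971,-6.071) -> (15.899,1) [heading=135, move]
  LT 135: heading 135 -> 270
  FD 17: (15.899,1) -> (15.899,-16) [heading=270, move]
]
PD: pen down
FD 18: (15.899,-16) -> (15.899,-34) [heading=270, draw]
LT 135: heading 270 -> 45
PD: pen down
Final: pos=(15.899,-34), heading=45, 1 segment(s) drawn

Answer: 45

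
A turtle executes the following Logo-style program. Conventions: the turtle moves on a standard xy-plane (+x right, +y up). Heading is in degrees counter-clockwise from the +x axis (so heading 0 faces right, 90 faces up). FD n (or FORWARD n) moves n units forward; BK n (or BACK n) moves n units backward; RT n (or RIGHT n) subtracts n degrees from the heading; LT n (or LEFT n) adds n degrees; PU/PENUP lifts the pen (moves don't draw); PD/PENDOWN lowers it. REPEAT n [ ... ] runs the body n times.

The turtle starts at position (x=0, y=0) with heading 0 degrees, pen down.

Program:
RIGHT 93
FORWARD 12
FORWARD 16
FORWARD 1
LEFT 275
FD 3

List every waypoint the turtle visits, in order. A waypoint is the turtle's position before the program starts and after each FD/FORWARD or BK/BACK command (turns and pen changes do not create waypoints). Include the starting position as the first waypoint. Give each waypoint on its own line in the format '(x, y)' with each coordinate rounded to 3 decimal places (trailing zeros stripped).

Answer: (0, 0)
(-0.628, -11.984)
(-1.465, -27.962)
(-1.518, -28.96)
(-4.516, -29.065)

Derivation:
Executing turtle program step by step:
Start: pos=(0,0), heading=0, pen down
RT 93: heading 0 -> 267
FD 12: (0,0) -> (-0.628,-11.984) [heading=267, draw]
FD 16: (-0.628,-11.984) -> (-1.465,-27.962) [heading=267, draw]
FD 1: (-1.465,-27.962) -> (-1.518,-28.96) [heading=267, draw]
LT 275: heading 267 -> 182
FD 3: (-1.518,-28.96) -> (-4.516,-29.065) [heading=182, draw]
Final: pos=(-4.516,-29.065), heading=182, 4 segment(s) drawn
Waypoints (5 total):
(0, 0)
(-0.628, -11.984)
(-1.465, -27.962)
(-1.518, -28.96)
(-4.516, -29.065)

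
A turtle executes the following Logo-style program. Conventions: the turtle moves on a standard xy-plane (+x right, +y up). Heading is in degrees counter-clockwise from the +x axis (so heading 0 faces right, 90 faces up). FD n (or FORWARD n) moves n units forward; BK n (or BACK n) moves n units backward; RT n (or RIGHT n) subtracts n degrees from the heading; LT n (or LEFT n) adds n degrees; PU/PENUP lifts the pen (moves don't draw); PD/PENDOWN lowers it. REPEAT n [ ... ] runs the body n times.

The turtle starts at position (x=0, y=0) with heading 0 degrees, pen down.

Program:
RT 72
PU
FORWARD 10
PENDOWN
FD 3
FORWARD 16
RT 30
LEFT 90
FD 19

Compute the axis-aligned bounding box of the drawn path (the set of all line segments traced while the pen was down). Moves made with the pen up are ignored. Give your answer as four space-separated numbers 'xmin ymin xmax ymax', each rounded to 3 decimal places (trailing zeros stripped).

Executing turtle program step by step:
Start: pos=(0,0), heading=0, pen down
RT 72: heading 0 -> 288
PU: pen up
FD 10: (0,0) -> (3.09,-9.511) [heading=288, move]
PD: pen down
FD 3: (3.09,-9.511) -> (4.017,-12.364) [heading=288, draw]
FD 16: (4.017,-12.364) -> (8.961,-27.581) [heading=288, draw]
RT 30: heading 288 -> 258
LT 90: heading 258 -> 348
FD 19: (8.961,-27.581) -> (27.546,-31.531) [heading=348, draw]
Final: pos=(27.546,-31.531), heading=348, 3 segment(s) drawn

Segment endpoints: x in {3.09, 4.017, 8.961, 27.546}, y in {-31.531, -27.581, -12.364, -9.511}
xmin=3.09, ymin=-31.531, xmax=27.546, ymax=-9.511

Answer: 3.09 -31.531 27.546 -9.511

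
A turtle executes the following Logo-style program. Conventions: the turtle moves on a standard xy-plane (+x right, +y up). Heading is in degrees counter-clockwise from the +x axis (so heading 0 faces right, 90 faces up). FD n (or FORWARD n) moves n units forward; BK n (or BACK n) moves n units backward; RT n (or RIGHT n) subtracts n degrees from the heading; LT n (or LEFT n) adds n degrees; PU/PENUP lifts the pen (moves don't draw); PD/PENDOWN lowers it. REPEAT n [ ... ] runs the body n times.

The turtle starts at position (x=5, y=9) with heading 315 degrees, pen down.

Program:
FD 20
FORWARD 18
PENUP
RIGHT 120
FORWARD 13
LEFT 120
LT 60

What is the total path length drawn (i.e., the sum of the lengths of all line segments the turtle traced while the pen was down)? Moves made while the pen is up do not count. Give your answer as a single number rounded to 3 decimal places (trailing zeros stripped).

Answer: 38

Derivation:
Executing turtle program step by step:
Start: pos=(5,9), heading=315, pen down
FD 20: (5,9) -> (19.142,-5.142) [heading=315, draw]
FD 18: (19.142,-5.142) -> (31.87,-17.87) [heading=315, draw]
PU: pen up
RT 120: heading 315 -> 195
FD 13: (31.87,-17.87) -> (19.313,-21.235) [heading=195, move]
LT 120: heading 195 -> 315
LT 60: heading 315 -> 15
Final: pos=(19.313,-21.235), heading=15, 2 segment(s) drawn

Segment lengths:
  seg 1: (5,9) -> (19.142,-5.142), length = 20
  seg 2: (19.142,-5.142) -> (31.87,-17.87), length = 18
Total = 38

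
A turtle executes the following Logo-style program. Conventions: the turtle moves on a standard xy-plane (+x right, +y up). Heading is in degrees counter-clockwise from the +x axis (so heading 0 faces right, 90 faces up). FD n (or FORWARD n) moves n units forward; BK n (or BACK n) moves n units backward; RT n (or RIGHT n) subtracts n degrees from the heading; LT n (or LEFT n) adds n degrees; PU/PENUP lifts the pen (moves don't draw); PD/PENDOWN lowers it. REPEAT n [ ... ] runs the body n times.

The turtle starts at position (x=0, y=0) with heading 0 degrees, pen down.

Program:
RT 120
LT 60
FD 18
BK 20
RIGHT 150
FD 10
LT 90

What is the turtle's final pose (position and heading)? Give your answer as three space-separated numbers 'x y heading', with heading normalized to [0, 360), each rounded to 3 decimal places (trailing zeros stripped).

Answer: -9.66 6.732 240

Derivation:
Executing turtle program step by step:
Start: pos=(0,0), heading=0, pen down
RT 120: heading 0 -> 240
LT 60: heading 240 -> 300
FD 18: (0,0) -> (9,-15.588) [heading=300, draw]
BK 20: (9,-15.588) -> (-1,1.732) [heading=300, draw]
RT 150: heading 300 -> 150
FD 10: (-1,1.732) -> (-9.66,6.732) [heading=150, draw]
LT 90: heading 150 -> 240
Final: pos=(-9.66,6.732), heading=240, 3 segment(s) drawn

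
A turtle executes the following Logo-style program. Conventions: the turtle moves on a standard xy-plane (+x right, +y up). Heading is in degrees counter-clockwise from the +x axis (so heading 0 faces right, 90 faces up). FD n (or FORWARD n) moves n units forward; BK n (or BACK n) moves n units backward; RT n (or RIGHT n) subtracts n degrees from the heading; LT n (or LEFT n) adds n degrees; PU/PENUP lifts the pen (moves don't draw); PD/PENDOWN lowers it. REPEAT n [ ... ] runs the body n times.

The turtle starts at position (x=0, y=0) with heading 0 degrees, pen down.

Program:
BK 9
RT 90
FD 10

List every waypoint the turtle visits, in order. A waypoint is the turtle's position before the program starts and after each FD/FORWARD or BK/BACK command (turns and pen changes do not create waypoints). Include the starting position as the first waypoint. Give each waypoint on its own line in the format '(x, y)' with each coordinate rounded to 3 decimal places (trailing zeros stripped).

Executing turtle program step by step:
Start: pos=(0,0), heading=0, pen down
BK 9: (0,0) -> (-9,0) [heading=0, draw]
RT 90: heading 0 -> 270
FD 10: (-9,0) -> (-9,-10) [heading=270, draw]
Final: pos=(-9,-10), heading=270, 2 segment(s) drawn
Waypoints (3 total):
(0, 0)
(-9, 0)
(-9, -10)

Answer: (0, 0)
(-9, 0)
(-9, -10)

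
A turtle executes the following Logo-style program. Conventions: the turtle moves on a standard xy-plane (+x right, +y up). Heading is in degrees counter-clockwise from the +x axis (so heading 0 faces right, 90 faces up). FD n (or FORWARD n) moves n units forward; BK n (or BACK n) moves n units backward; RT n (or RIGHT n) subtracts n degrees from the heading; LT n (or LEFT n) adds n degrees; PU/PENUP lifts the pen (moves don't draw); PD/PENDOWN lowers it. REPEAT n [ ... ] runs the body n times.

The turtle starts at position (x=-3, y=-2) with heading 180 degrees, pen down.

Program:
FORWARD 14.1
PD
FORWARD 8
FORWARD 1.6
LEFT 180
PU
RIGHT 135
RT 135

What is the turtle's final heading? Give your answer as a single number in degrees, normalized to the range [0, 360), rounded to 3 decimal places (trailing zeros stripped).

Answer: 90

Derivation:
Executing turtle program step by step:
Start: pos=(-3,-2), heading=180, pen down
FD 14.1: (-3,-2) -> (-17.1,-2) [heading=180, draw]
PD: pen down
FD 8: (-17.1,-2) -> (-25.1,-2) [heading=180, draw]
FD 1.6: (-25.1,-2) -> (-26.7,-2) [heading=180, draw]
LT 180: heading 180 -> 0
PU: pen up
RT 135: heading 0 -> 225
RT 135: heading 225 -> 90
Final: pos=(-26.7,-2), heading=90, 3 segment(s) drawn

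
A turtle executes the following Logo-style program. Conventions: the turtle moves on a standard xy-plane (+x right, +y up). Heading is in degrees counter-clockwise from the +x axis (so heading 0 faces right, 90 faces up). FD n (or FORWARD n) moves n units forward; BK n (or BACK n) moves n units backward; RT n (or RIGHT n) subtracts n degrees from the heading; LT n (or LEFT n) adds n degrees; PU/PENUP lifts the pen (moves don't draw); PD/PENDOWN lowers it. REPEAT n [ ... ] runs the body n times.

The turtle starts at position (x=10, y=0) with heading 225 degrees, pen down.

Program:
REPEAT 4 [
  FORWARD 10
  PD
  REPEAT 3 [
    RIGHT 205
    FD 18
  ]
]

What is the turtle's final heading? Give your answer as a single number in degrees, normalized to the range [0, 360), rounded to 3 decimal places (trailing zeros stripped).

Answer: 285

Derivation:
Executing turtle program step by step:
Start: pos=(10,0), heading=225, pen down
REPEAT 4 [
  -- iteration 1/4 --
  FD 10: (10,0) -> (2.929,-7.071) [heading=225, draw]
  PD: pen down
  REPEAT 3 [
    -- iteration 1/3 --
    RT 205: heading 225 -> 20
    FD 18: (2.929,-7.071) -> (19.843,-0.915) [heading=20, draw]
    -- iteration 2/3 --
    RT 205: heading 20 -> 175
    FD 18: (19.843,-0.915) -> (1.912,0.654) [heading=175, draw]
    -- iteration 3/3 --
    RT 205: heading 175 -> 330
    FD 18: (1.912,0.654) -> (17.5,-8.346) [heading=330, draw]
  ]
  -- iteration 2/4 --
  FD 10: (17.5,-8.346) -> (26.161,-13.346) [heading=330, draw]
  PD: pen down
  REPEAT 3 [
    -- iteration 1/3 --
    RT 205: heading 330 -> 125
    FD 18: (26.161,-13.346) -> (15.836,1.399) [heading=125, draw]
    -- iteration 2/3 --
    RT 205: heading 125 -> 280
    FD 18: (15.836,1.399) -> (18.962,-16.328) [heading=280, draw]
    -- iteration 3/3 --
    RT 205: heading 280 -> 75
    FD 18: (18.962,-16.328) -> (23.621,1.059) [heading=75, draw]
  ]
  -- iteration 3/4 --
  FD 10: (23.621,1.059) -> (26.209,10.718) [heading=75, draw]
  PD: pen down
  REPEAT 3 [
    -- iteration 1/3 --
    RT 205: heading 75 -> 230
    FD 18: (26.209,10.718) -> (14.639,-3.071) [heading=230, draw]
    -- iteration 2/3 --
    RT 205: heading 230 -> 25
    FD 18: (14.639,-3.071) -> (30.952,4.537) [heading=25, draw]
    -- iteration 3/3 --
    RT 205: heading 25 -> 180
    FD 18: (30.952,4.537) -> (12.952,4.537) [heading=180, draw]
  ]
  -- iteration 4/4 --
  FD 10: (12.952,4.537) -> (2.952,4.537) [heading=180, draw]
  PD: pen down
  REPEAT 3 [
    -- iteration 1/3 --
    RT 205: heading 180 -> 335
    FD 18: (2.952,4.537) -> (19.266,-3.071) [heading=335, draw]
    -- iteration 2/3 --
    RT 205: heading 335 -> 130
    FD 18: (19.266,-3.071) -> (7.696,10.718) [heading=130, draw]
    -- iteration 3/3 --
    RT 205: heading 130 -> 285
    FD 18: (7.696,10.718) -> (12.354,-6.668) [heading=285, draw]
  ]
]
Final: pos=(12.354,-6.668), heading=285, 16 segment(s) drawn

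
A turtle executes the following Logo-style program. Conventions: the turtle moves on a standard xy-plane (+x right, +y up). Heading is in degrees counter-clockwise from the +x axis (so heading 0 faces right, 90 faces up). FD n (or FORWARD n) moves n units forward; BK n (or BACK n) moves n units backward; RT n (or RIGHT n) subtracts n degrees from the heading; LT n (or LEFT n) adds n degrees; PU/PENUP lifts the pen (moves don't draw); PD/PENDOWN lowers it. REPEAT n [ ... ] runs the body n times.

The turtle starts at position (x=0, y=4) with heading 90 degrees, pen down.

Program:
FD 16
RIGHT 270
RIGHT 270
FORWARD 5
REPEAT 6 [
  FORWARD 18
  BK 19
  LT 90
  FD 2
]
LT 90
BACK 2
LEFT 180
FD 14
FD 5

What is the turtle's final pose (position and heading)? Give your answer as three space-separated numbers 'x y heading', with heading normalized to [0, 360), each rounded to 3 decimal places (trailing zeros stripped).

Executing turtle program step by step:
Start: pos=(0,4), heading=90, pen down
FD 16: (0,4) -> (0,20) [heading=90, draw]
RT 270: heading 90 -> 180
RT 270: heading 180 -> 270
FD 5: (0,20) -> (0,15) [heading=270, draw]
REPEAT 6 [
  -- iteration 1/6 --
  FD 18: (0,15) -> (0,-3) [heading=270, draw]
  BK 19: (0,-3) -> (0,16) [heading=270, draw]
  LT 90: heading 270 -> 0
  FD 2: (0,16) -> (2,16) [heading=0, draw]
  -- iteration 2/6 --
  FD 18: (2,16) -> (20,16) [heading=0, draw]
  BK 19: (20,16) -> (1,16) [heading=0, draw]
  LT 90: heading 0 -> 90
  FD 2: (1,16) -> (1,18) [heading=90, draw]
  -- iteration 3/6 --
  FD 18: (1,18) -> (1,36) [heading=90, draw]
  BK 19: (1,36) -> (1,17) [heading=90, draw]
  LT 90: heading 90 -> 180
  FD 2: (1,17) -> (-1,17) [heading=180, draw]
  -- iteration 4/6 --
  FD 18: (-1,17) -> (-19,17) [heading=180, draw]
  BK 19: (-19,17) -> (0,17) [heading=180, draw]
  LT 90: heading 180 -> 270
  FD 2: (0,17) -> (0,15) [heading=270, draw]
  -- iteration 5/6 --
  FD 18: (0,15) -> (0,-3) [heading=270, draw]
  BK 19: (0,-3) -> (0,16) [heading=270, draw]
  LT 90: heading 270 -> 0
  FD 2: (0,16) -> (2,16) [heading=0, draw]
  -- iteration 6/6 --
  FD 18: (2,16) -> (20,16) [heading=0, draw]
  BK 19: (20,16) -> (1,16) [heading=0, draw]
  LT 90: heading 0 -> 90
  FD 2: (1,16) -> (1,18) [heading=90, draw]
]
LT 90: heading 90 -> 180
BK 2: (1,18) -> (3,18) [heading=180, draw]
LT 180: heading 180 -> 0
FD 14: (3,18) -> (17,18) [heading=0, draw]
FD 5: (17,18) -> (22,18) [heading=0, draw]
Final: pos=(22,18), heading=0, 23 segment(s) drawn

Answer: 22 18 0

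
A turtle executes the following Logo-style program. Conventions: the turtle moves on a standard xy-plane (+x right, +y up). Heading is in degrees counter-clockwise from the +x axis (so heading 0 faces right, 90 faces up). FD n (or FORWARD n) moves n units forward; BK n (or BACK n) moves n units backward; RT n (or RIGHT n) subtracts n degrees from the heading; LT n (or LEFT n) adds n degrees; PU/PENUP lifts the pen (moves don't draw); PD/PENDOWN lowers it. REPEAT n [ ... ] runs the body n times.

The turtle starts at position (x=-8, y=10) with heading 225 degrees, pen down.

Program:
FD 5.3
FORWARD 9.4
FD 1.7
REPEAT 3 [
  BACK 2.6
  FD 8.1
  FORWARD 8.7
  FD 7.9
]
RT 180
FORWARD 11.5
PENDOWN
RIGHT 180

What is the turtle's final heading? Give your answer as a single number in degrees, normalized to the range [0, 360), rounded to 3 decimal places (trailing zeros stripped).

Executing turtle program step by step:
Start: pos=(-8,10), heading=225, pen down
FD 5.3: (-8,10) -> (-11.748,6.252) [heading=225, draw]
FD 9.4: (-11.748,6.252) -> (-18.394,-0.394) [heading=225, draw]
FD 1.7: (-18.394,-0.394) -> (-19.597,-1.597) [heading=225, draw]
REPEAT 3 [
  -- iteration 1/3 --
  BK 2.6: (-19.597,-1.597) -> (-17.758,0.242) [heading=225, draw]
  FD 8.1: (-17.758,0.242) -> (-23.486,-5.486) [heading=225, draw]
  FD 8.7: (-23.486,-5.486) -> (-29.637,-11.637) [heading=225, draw]
  FD 7.9: (-29.637,-11.637) -> (-35.224,-17.224) [heading=225, draw]
  -- iteration 2/3 --
  BK 2.6: (-35.224,-17.224) -> (-33.385,-15.385) [heading=225, draw]
  FD 8.1: (-33.385,-15.385) -> (-39.113,-21.113) [heading=225, draw]
  FD 8.7: (-39.113,-21.113) -> (-45.265,-27.265) [heading=225, draw]
  FD 7.9: (-45.265,-27.265) -> (-50.851,-32.851) [heading=225, draw]
  -- iteration 3/3 --
  BK 2.6: (-50.851,-32.851) -> (-49.012,-31.012) [heading=225, draw]
  FD 8.1: (-49.012,-31.012) -> (-54.74,-36.74) [heading=225, draw]
  FD 8.7: (-54.74,-36.74) -> (-60.892,-42.892) [heading=225, draw]
  FD 7.9: (-60.892,-42.892) -> (-66.478,-48.478) [heading=225, draw]
]
RT 180: heading 225 -> 45
FD 11.5: (-66.478,-48.478) -> (-58.346,-40.346) [heading=45, draw]
PD: pen down
RT 180: heading 45 -> 225
Final: pos=(-58.346,-40.346), heading=225, 16 segment(s) drawn

Answer: 225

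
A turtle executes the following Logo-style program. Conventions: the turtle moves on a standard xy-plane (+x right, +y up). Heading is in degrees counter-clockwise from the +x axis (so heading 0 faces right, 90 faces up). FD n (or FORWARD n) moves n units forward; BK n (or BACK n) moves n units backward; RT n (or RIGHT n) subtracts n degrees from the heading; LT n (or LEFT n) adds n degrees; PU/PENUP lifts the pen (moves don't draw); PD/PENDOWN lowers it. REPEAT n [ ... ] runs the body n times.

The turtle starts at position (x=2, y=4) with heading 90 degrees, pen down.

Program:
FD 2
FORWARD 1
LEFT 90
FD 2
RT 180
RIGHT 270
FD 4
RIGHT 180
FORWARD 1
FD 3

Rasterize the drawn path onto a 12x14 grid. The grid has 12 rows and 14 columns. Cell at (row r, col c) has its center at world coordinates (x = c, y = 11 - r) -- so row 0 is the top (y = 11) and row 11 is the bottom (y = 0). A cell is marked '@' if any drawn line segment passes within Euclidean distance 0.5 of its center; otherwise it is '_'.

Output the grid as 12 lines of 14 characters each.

Answer: @_____________
@_____________
@_____________
@_____________
@@@___________
__@___________
__@___________
__@___________
______________
______________
______________
______________

Derivation:
Segment 0: (2,4) -> (2,6)
Segment 1: (2,6) -> (2,7)
Segment 2: (2,7) -> (0,7)
Segment 3: (0,7) -> (-0,11)
Segment 4: (-0,11) -> (-0,10)
Segment 5: (-0,10) -> (0,7)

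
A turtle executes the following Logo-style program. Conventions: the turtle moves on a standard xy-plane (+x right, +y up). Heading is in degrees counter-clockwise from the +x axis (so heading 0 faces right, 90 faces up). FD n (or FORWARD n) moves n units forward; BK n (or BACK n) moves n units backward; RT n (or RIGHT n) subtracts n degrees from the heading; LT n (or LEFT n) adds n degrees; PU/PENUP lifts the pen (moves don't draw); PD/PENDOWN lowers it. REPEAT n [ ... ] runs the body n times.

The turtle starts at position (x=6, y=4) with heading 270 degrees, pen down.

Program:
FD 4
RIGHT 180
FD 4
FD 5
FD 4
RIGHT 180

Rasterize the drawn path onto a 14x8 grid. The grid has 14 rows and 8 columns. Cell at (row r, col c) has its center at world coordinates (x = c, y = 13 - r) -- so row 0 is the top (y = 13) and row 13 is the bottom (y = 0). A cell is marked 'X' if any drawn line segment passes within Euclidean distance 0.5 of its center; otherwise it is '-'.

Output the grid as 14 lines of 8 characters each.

Answer: ------X-
------X-
------X-
------X-
------X-
------X-
------X-
------X-
------X-
------X-
------X-
------X-
------X-
------X-

Derivation:
Segment 0: (6,4) -> (6,0)
Segment 1: (6,0) -> (6,4)
Segment 2: (6,4) -> (6,9)
Segment 3: (6,9) -> (6,13)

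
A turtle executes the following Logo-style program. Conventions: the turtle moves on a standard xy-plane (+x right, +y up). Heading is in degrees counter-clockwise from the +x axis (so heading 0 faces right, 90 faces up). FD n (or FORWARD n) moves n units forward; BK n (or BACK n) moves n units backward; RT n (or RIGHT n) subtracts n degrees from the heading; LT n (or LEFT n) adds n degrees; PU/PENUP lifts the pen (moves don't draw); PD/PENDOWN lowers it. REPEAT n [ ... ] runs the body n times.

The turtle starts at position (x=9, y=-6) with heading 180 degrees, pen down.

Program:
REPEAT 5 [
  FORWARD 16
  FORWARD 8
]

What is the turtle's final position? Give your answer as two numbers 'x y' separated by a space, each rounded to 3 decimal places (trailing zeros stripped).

Answer: -111 -6

Derivation:
Executing turtle program step by step:
Start: pos=(9,-6), heading=180, pen down
REPEAT 5 [
  -- iteration 1/5 --
  FD 16: (9,-6) -> (-7,-6) [heading=180, draw]
  FD 8: (-7,-6) -> (-15,-6) [heading=180, draw]
  -- iteration 2/5 --
  FD 16: (-15,-6) -> (-31,-6) [heading=180, draw]
  FD 8: (-31,-6) -> (-39,-6) [heading=180, draw]
  -- iteration 3/5 --
  FD 16: (-39,-6) -> (-55,-6) [heading=180, draw]
  FD 8: (-55,-6) -> (-63,-6) [heading=180, draw]
  -- iteration 4/5 --
  FD 16: (-63,-6) -> (-79,-6) [heading=180, draw]
  FD 8: (-79,-6) -> (-87,-6) [heading=180, draw]
  -- iteration 5/5 --
  FD 16: (-87,-6) -> (-103,-6) [heading=180, draw]
  FD 8: (-103,-6) -> (-111,-6) [heading=180, draw]
]
Final: pos=(-111,-6), heading=180, 10 segment(s) drawn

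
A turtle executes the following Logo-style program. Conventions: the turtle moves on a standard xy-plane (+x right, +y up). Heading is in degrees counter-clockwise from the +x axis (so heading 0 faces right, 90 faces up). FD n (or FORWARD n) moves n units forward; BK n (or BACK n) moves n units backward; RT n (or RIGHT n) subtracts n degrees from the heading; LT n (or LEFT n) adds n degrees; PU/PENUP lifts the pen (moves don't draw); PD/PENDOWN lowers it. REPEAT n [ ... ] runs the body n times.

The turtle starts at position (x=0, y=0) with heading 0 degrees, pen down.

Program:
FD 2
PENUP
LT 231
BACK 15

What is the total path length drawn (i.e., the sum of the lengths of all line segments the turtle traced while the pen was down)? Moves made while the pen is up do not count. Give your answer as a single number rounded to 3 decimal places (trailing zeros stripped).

Executing turtle program step by step:
Start: pos=(0,0), heading=0, pen down
FD 2: (0,0) -> (2,0) [heading=0, draw]
PU: pen up
LT 231: heading 0 -> 231
BK 15: (2,0) -> (11.44,11.657) [heading=231, move]
Final: pos=(11.44,11.657), heading=231, 1 segment(s) drawn

Segment lengths:
  seg 1: (0,0) -> (2,0), length = 2
Total = 2

Answer: 2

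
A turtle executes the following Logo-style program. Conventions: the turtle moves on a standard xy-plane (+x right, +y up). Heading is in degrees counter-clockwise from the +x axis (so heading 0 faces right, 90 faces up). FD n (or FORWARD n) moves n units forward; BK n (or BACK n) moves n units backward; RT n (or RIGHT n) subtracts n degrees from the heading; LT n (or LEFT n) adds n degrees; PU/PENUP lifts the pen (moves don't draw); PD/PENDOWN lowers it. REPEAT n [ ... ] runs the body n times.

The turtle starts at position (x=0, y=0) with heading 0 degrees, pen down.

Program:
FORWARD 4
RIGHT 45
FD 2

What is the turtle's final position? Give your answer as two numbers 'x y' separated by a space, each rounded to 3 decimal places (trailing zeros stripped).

Executing turtle program step by step:
Start: pos=(0,0), heading=0, pen down
FD 4: (0,0) -> (4,0) [heading=0, draw]
RT 45: heading 0 -> 315
FD 2: (4,0) -> (5.414,-1.414) [heading=315, draw]
Final: pos=(5.414,-1.414), heading=315, 2 segment(s) drawn

Answer: 5.414 -1.414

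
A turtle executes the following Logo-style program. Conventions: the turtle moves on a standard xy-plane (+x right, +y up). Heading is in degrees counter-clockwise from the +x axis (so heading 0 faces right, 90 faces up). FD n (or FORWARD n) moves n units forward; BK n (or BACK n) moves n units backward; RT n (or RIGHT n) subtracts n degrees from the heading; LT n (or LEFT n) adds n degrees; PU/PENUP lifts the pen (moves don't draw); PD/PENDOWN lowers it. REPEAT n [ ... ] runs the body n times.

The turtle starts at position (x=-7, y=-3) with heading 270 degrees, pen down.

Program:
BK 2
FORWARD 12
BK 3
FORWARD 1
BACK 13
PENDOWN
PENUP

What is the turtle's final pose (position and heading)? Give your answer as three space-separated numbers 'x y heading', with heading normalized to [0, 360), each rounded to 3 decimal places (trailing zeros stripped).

Answer: -7 2 270

Derivation:
Executing turtle program step by step:
Start: pos=(-7,-3), heading=270, pen down
BK 2: (-7,-3) -> (-7,-1) [heading=270, draw]
FD 12: (-7,-1) -> (-7,-13) [heading=270, draw]
BK 3: (-7,-13) -> (-7,-10) [heading=270, draw]
FD 1: (-7,-10) -> (-7,-11) [heading=270, draw]
BK 13: (-7,-11) -> (-7,2) [heading=270, draw]
PD: pen down
PU: pen up
Final: pos=(-7,2), heading=270, 5 segment(s) drawn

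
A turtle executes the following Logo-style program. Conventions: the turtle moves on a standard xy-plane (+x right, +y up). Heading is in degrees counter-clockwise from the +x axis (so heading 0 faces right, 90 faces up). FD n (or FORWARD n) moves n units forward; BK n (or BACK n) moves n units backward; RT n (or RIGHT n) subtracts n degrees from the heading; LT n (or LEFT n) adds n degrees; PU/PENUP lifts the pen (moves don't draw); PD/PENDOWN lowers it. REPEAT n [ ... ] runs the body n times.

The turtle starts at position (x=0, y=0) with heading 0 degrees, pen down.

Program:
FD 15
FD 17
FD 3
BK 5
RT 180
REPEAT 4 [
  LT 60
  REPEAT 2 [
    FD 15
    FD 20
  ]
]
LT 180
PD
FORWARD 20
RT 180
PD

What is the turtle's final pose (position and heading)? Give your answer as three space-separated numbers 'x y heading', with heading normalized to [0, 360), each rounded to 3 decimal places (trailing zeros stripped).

Executing turtle program step by step:
Start: pos=(0,0), heading=0, pen down
FD 15: (0,0) -> (15,0) [heading=0, draw]
FD 17: (15,0) -> (32,0) [heading=0, draw]
FD 3: (32,0) -> (35,0) [heading=0, draw]
BK 5: (35,0) -> (30,0) [heading=0, draw]
RT 180: heading 0 -> 180
REPEAT 4 [
  -- iteration 1/4 --
  LT 60: heading 180 -> 240
  REPEAT 2 [
    -- iteration 1/2 --
    FD 15: (30,0) -> (22.5,-12.99) [heading=240, draw]
    FD 20: (22.5,-12.99) -> (12.5,-30.311) [heading=240, draw]
    -- iteration 2/2 --
    FD 15: (12.5,-30.311) -> (5,-43.301) [heading=240, draw]
    FD 20: (5,-43.301) -> (-5,-60.622) [heading=240, draw]
  ]
  -- iteration 2/4 --
  LT 60: heading 240 -> 300
  REPEAT 2 [
    -- iteration 1/2 --
    FD 15: (-5,-60.622) -> (2.5,-73.612) [heading=300, draw]
    FD 20: (2.5,-73.612) -> (12.5,-90.933) [heading=300, draw]
    -- iteration 2/2 --
    FD 15: (12.5,-90.933) -> (20,-103.923) [heading=300, draw]
    FD 20: (20,-103.923) -> (30,-121.244) [heading=300, draw]
  ]
  -- iteration 3/4 --
  LT 60: heading 300 -> 0
  REPEAT 2 [
    -- iteration 1/2 --
    FD 15: (30,-121.244) -> (45,-121.244) [heading=0, draw]
    FD 20: (45,-121.244) -> (65,-121.244) [heading=0, draw]
    -- iteration 2/2 --
    FD 15: (65,-121.244) -> (80,-121.244) [heading=0, draw]
    FD 20: (80,-121.244) -> (100,-121.244) [heading=0, draw]
  ]
  -- iteration 4/4 --
  LT 60: heading 0 -> 60
  REPEAT 2 [
    -- iteration 1/2 --
    FD 15: (100,-121.244) -> (107.5,-108.253) [heading=60, draw]
    FD 20: (107.5,-108.253) -> (117.5,-90.933) [heading=60, draw]
    -- iteration 2/2 --
    FD 15: (117.5,-90.933) -> (125,-77.942) [heading=60, draw]
    FD 20: (125,-77.942) -> (135,-60.622) [heading=60, draw]
  ]
]
LT 180: heading 60 -> 240
PD: pen down
FD 20: (135,-60.622) -> (125,-77.942) [heading=240, draw]
RT 180: heading 240 -> 60
PD: pen down
Final: pos=(125,-77.942), heading=60, 21 segment(s) drawn

Answer: 125 -77.942 60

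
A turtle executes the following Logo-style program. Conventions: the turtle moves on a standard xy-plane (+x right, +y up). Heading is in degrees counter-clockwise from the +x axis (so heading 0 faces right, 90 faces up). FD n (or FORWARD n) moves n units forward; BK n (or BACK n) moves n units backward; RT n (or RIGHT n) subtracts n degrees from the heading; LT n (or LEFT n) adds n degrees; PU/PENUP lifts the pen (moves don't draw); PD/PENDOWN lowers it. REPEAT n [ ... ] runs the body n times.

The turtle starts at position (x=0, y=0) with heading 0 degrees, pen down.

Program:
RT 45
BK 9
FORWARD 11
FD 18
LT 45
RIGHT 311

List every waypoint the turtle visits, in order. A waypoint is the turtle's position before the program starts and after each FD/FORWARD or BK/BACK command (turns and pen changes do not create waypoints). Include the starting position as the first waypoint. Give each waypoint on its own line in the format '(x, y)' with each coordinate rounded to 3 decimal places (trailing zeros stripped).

Answer: (0, 0)
(-6.364, 6.364)
(1.414, -1.414)
(14.142, -14.142)

Derivation:
Executing turtle program step by step:
Start: pos=(0,0), heading=0, pen down
RT 45: heading 0 -> 315
BK 9: (0,0) -> (-6.364,6.364) [heading=315, draw]
FD 11: (-6.364,6.364) -> (1.414,-1.414) [heading=315, draw]
FD 18: (1.414,-1.414) -> (14.142,-14.142) [heading=315, draw]
LT 45: heading 315 -> 0
RT 311: heading 0 -> 49
Final: pos=(14.142,-14.142), heading=49, 3 segment(s) drawn
Waypoints (4 total):
(0, 0)
(-6.364, 6.364)
(1.414, -1.414)
(14.142, -14.142)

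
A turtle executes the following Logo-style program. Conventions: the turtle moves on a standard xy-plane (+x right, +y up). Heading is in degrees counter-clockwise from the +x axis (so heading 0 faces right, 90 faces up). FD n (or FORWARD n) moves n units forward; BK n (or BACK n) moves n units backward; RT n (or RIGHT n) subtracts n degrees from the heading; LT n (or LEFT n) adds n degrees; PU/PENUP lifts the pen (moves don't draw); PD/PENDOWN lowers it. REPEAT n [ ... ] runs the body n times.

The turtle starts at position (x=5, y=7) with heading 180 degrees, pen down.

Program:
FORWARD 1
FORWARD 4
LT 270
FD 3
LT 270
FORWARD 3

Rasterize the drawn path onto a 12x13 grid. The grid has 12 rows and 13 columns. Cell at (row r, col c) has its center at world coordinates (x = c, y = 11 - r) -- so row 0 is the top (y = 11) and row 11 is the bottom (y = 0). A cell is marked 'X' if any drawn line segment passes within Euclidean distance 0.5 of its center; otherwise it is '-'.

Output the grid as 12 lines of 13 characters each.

Answer: -------------
XXXX---------
X------------
X------------
XXXXXX-------
-------------
-------------
-------------
-------------
-------------
-------------
-------------

Derivation:
Segment 0: (5,7) -> (4,7)
Segment 1: (4,7) -> (0,7)
Segment 2: (0,7) -> (0,10)
Segment 3: (0,10) -> (3,10)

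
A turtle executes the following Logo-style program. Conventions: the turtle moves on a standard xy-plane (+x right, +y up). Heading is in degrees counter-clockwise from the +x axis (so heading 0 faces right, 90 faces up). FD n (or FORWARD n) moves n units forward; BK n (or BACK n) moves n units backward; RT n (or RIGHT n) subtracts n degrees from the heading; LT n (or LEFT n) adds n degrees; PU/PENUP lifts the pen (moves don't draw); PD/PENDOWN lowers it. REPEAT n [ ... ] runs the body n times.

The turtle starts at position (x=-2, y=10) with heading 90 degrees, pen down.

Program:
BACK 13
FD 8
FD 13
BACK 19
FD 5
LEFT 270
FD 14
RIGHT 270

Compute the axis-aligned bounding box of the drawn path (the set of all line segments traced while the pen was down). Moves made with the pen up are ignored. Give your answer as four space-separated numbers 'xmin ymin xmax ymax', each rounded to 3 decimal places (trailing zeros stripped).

Executing turtle program step by step:
Start: pos=(-2,10), heading=90, pen down
BK 13: (-2,10) -> (-2,-3) [heading=90, draw]
FD 8: (-2,-3) -> (-2,5) [heading=90, draw]
FD 13: (-2,5) -> (-2,18) [heading=90, draw]
BK 19: (-2,18) -> (-2,-1) [heading=90, draw]
FD 5: (-2,-1) -> (-2,4) [heading=90, draw]
LT 270: heading 90 -> 0
FD 14: (-2,4) -> (12,4) [heading=0, draw]
RT 270: heading 0 -> 90
Final: pos=(12,4), heading=90, 6 segment(s) drawn

Segment endpoints: x in {-2, -2, -2, -2, 12}, y in {-3, -1, 4, 4, 5, 10, 18}
xmin=-2, ymin=-3, xmax=12, ymax=18

Answer: -2 -3 12 18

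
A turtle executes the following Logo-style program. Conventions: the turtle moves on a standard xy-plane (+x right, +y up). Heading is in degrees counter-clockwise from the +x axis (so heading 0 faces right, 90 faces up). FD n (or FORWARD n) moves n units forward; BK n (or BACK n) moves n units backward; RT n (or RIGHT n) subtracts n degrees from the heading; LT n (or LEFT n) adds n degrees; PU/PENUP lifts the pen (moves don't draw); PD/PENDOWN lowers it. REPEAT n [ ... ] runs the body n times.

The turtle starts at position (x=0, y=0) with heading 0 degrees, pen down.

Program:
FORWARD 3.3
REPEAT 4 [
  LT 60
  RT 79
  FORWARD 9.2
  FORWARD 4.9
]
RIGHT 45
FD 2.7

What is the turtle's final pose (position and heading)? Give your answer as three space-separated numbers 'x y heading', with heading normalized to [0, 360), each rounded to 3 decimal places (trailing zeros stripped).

Answer: 37.443 -41.092 239

Derivation:
Executing turtle program step by step:
Start: pos=(0,0), heading=0, pen down
FD 3.3: (0,0) -> (3.3,0) [heading=0, draw]
REPEAT 4 [
  -- iteration 1/4 --
  LT 60: heading 0 -> 60
  RT 79: heading 60 -> 341
  FD 9.2: (3.3,0) -> (11.999,-2.995) [heading=341, draw]
  FD 4.9: (11.999,-2.995) -> (16.632,-4.591) [heading=341, draw]
  -- iteration 2/4 --
  LT 60: heading 341 -> 41
  RT 79: heading 41 -> 322
  FD 9.2: (16.632,-4.591) -> (23.882,-10.255) [heading=322, draw]
  FD 4.9: (23.882,-10.255) -> (27.743,-13.271) [heading=322, draw]
  -- iteration 3/4 --
  LT 60: heading 322 -> 22
  RT 79: heading 22 -> 303
  FD 9.2: (27.743,-13.271) -> (32.753,-20.987) [heading=303, draw]
  FD 4.9: (32.753,-20.987) -> (35.422,-25.097) [heading=303, draw]
  -- iteration 4/4 --
  LT 60: heading 303 -> 3
  RT 79: heading 3 -> 284
  FD 9.2: (35.422,-25.097) -> (37.648,-34.023) [heading=284, draw]
  FD 4.9: (37.648,-34.023) -> (38.833,-38.778) [heading=284, draw]
]
RT 45: heading 284 -> 239
FD 2.7: (38.833,-38.778) -> (37.443,-41.092) [heading=239, draw]
Final: pos=(37.443,-41.092), heading=239, 10 segment(s) drawn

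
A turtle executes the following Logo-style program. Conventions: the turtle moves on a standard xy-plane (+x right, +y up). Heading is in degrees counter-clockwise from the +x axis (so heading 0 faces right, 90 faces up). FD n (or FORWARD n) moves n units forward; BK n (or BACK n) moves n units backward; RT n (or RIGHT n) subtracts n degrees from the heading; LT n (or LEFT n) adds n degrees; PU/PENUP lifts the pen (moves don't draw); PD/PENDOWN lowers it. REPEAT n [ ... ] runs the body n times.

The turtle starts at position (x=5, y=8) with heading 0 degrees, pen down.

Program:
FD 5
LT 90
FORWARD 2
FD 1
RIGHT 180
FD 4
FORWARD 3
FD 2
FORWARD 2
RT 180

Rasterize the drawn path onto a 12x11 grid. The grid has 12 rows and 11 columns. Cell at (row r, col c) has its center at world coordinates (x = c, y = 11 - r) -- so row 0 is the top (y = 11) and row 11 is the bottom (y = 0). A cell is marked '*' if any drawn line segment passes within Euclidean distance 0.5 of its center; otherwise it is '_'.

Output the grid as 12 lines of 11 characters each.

Answer: __________*
__________*
__________*
_____******
__________*
__________*
__________*
__________*
__________*
__________*
__________*
__________*

Derivation:
Segment 0: (5,8) -> (10,8)
Segment 1: (10,8) -> (10,10)
Segment 2: (10,10) -> (10,11)
Segment 3: (10,11) -> (10,7)
Segment 4: (10,7) -> (10,4)
Segment 5: (10,4) -> (10,2)
Segment 6: (10,2) -> (10,0)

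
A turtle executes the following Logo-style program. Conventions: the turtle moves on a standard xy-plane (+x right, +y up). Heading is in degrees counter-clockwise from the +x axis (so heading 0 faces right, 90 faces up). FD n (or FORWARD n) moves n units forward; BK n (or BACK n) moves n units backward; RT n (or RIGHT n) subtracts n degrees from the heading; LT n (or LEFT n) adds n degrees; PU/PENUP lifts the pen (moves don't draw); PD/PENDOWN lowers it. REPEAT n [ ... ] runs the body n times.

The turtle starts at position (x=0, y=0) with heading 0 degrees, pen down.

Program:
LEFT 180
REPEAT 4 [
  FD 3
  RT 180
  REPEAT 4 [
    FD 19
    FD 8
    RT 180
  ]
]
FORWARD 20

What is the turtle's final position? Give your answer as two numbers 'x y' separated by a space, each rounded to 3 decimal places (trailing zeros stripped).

Answer: -20 0

Derivation:
Executing turtle program step by step:
Start: pos=(0,0), heading=0, pen down
LT 180: heading 0 -> 180
REPEAT 4 [
  -- iteration 1/4 --
  FD 3: (0,0) -> (-3,0) [heading=180, draw]
  RT 180: heading 180 -> 0
  REPEAT 4 [
    -- iteration 1/4 --
    FD 19: (-3,0) -> (16,0) [heading=0, draw]
    FD 8: (16,0) -> (24,0) [heading=0, draw]
    RT 180: heading 0 -> 180
    -- iteration 2/4 --
    FD 19: (24,0) -> (5,0) [heading=180, draw]
    FD 8: (5,0) -> (-3,0) [heading=180, draw]
    RT 180: heading 180 -> 0
    -- iteration 3/4 --
    FD 19: (-3,0) -> (16,0) [heading=0, draw]
    FD 8: (16,0) -> (24,0) [heading=0, draw]
    RT 180: heading 0 -> 180
    -- iteration 4/4 --
    FD 19: (24,0) -> (5,0) [heading=180, draw]
    FD 8: (5,0) -> (-3,0) [heading=180, draw]
    RT 180: heading 180 -> 0
  ]
  -- iteration 2/4 --
  FD 3: (-3,0) -> (0,0) [heading=0, draw]
  RT 180: heading 0 -> 180
  REPEAT 4 [
    -- iteration 1/4 --
    FD 19: (0,0) -> (-19,0) [heading=180, draw]
    FD 8: (-19,0) -> (-27,0) [heading=180, draw]
    RT 180: heading 180 -> 0
    -- iteration 2/4 --
    FD 19: (-27,0) -> (-8,0) [heading=0, draw]
    FD 8: (-8,0) -> (0,0) [heading=0, draw]
    RT 180: heading 0 -> 180
    -- iteration 3/4 --
    FD 19: (0,0) -> (-19,0) [heading=180, draw]
    FD 8: (-19,0) -> (-27,0) [heading=180, draw]
    RT 180: heading 180 -> 0
    -- iteration 4/4 --
    FD 19: (-27,0) -> (-8,0) [heading=0, draw]
    FD 8: (-8,0) -> (0,0) [heading=0, draw]
    RT 180: heading 0 -> 180
  ]
  -- iteration 3/4 --
  FD 3: (0,0) -> (-3,0) [heading=180, draw]
  RT 180: heading 180 -> 0
  REPEAT 4 [
    -- iteration 1/4 --
    FD 19: (-3,0) -> (16,0) [heading=0, draw]
    FD 8: (16,0) -> (24,0) [heading=0, draw]
    RT 180: heading 0 -> 180
    -- iteration 2/4 --
    FD 19: (24,0) -> (5,0) [heading=180, draw]
    FD 8: (5,0) -> (-3,0) [heading=180, draw]
    RT 180: heading 180 -> 0
    -- iteration 3/4 --
    FD 19: (-3,0) -> (16,0) [heading=0, draw]
    FD 8: (16,0) -> (24,0) [heading=0, draw]
    RT 180: heading 0 -> 180
    -- iteration 4/4 --
    FD 19: (24,0) -> (5,0) [heading=180, draw]
    FD 8: (5,0) -> (-3,0) [heading=180, draw]
    RT 180: heading 180 -> 0
  ]
  -- iteration 4/4 --
  FD 3: (-3,0) -> (0,0) [heading=0, draw]
  RT 180: heading 0 -> 180
  REPEAT 4 [
    -- iteration 1/4 --
    FD 19: (0,0) -> (-19,0) [heading=180, draw]
    FD 8: (-19,0) -> (-27,0) [heading=180, draw]
    RT 180: heading 180 -> 0
    -- iteration 2/4 --
    FD 19: (-27,0) -> (-8,0) [heading=0, draw]
    FD 8: (-8,0) -> (0,0) [heading=0, draw]
    RT 180: heading 0 -> 180
    -- iteration 3/4 --
    FD 19: (0,0) -> (-19,0) [heading=180, draw]
    FD 8: (-19,0) -> (-27,0) [heading=180, draw]
    RT 180: heading 180 -> 0
    -- iteration 4/4 --
    FD 19: (-27,0) -> (-8,0) [heading=0, draw]
    FD 8: (-8,0) -> (0,0) [heading=0, draw]
    RT 180: heading 0 -> 180
  ]
]
FD 20: (0,0) -> (-20,0) [heading=180, draw]
Final: pos=(-20,0), heading=180, 37 segment(s) drawn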